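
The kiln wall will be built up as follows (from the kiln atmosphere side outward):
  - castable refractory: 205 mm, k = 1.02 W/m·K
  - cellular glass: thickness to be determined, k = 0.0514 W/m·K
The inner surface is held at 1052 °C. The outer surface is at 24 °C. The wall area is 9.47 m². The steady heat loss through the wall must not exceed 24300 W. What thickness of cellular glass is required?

Using the resistance-network approach (series):
R_castable refractory = L/(kA) = 0.205/(1.02×9.47) = 0.02122 K/W
Sum of the known resistances R_other = 0.02122 K/W
Required total resistance R_tot = ΔT/Q_allow = 1028/24300 = 0.0423 K/W
R_cellular glass = R_tot − R_other = 0.02108 K/W
L = R·k·A = 0.02108×0.0514×9.47

L ≈ 10.3 mm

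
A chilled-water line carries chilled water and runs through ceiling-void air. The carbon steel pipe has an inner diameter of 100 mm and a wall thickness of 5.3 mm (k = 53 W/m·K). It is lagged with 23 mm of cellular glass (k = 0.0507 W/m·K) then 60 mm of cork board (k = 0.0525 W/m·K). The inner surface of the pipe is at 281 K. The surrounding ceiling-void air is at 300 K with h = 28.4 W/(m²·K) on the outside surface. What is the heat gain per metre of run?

Per-layer cylindrical resistances, series-summed:
R_carbon steel pipe wall = ln(55.3/50)/(2π×53×1) = 3.025×10^-4 K/W
R_cellular glass = ln(78.3/55.3)/(2π×0.0507×1) = 1.092 K/W
R_cork board = ln(138.3/78.3)/(2π×0.0525×1) = 1.725 K/W
R_outer film = 1/(h_o·2πr_oL) = 1/(28.4×2π×0.1383×1) = 0.04052 K/W
R_total = 2.857 K/W
Q = ΔT/R_total = 19/2.857

q′ ≈ 6.65 W/m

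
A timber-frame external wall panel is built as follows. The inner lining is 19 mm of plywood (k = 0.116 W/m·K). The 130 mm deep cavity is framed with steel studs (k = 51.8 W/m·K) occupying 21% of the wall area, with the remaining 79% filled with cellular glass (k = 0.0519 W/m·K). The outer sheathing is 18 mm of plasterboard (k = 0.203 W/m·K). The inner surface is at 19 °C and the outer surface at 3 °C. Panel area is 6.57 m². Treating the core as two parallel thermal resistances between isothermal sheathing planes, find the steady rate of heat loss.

Q ≈ 398 W

Sheathing layers in series; stud and cavity paths in parallel between them.
R_inner = 0.019/(0.116×6.57) = 0.02493 K/W
R_stud  = 0.13/(51.8×0.21×6.57) = 0.001819 K/W
R_cav   = 0.13/(0.0519×0.79×6.57) = 0.4826 K/W
1/R_core = 1/R_stud + 1/R_cav → R_core = 0.001812 K/W
R_outer = 0.018/(0.203×6.57) = 0.0135 K/W
R_total = 0.04024 K/W
Q = ΔT/R_total = 16/0.04024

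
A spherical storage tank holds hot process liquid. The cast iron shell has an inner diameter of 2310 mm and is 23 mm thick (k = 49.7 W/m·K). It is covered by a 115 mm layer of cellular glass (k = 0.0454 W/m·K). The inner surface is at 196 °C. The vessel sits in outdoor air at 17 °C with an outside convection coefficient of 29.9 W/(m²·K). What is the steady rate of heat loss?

Q ≈ 1340 W

Radial (spherical) resistances in series:
R_cast iron shell = (1/1.155 − 1/1.178)/(4π×49.7) = 2.707×10^-5 K/W
R_cellular glass = (1/1.178 − 1/1.293)/(4π×0.0454) = 0.1323 K/W
R_outer film = 1/(h·4πr_o²) = 1/(29.9×4π×1.293²) = 0.001592 K/W
R_total = 0.134 K/W
Q = ΔT/R_total = 179/0.134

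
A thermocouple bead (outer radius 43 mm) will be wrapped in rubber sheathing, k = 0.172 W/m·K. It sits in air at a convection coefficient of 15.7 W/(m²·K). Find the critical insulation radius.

For a sphere r_cr = 2k/h = 2×0.172/15.7
r_cr = 21.9 mm; since the bare radius (43 mm) is above r_cr, any added insulation will reduce heat loss.

r_cr ≈ 21.9 mm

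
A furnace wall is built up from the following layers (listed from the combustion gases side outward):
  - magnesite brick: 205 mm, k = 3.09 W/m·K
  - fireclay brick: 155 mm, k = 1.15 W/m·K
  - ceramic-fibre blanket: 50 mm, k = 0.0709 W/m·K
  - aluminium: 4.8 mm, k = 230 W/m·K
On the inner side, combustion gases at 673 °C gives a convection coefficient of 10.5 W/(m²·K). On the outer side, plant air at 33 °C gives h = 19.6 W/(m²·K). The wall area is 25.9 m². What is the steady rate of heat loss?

Q ≈ 15700 W

Series thermal resistances:
R_inner film = 1/(h_i·A) = 1/(10.5×25.9) = 0.003677 K/W
R_magnesite brick = L/(kA) = 0.205/(3.09×25.9) = 0.002562 K/W
R_fireclay brick = L/(kA) = 0.155/(1.15×25.9) = 0.005204 K/W
R_ceramic-fibre blanket = L/(kA) = 0.05/(0.0709×25.9) = 0.02723 K/W
R_aluminium = L/(kA) = 0.0048/(230×25.9) = 8.058×10^-7 K/W
R_outer film = 1/(h_o·A) = 1/(19.6×25.9) = 0.00197 K/W
R_total = 0.04064 K/W
Q = ΔT / R_total = 640 / 0.04064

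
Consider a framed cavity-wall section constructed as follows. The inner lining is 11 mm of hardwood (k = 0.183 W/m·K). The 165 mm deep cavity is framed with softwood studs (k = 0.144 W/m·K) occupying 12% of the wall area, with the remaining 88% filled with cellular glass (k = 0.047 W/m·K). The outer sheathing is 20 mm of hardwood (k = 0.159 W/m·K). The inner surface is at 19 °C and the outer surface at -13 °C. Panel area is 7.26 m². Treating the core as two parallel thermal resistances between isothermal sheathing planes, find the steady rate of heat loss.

Q ≈ 77.4 W

Sheathing layers in series; stud and cavity paths in parallel between them.
R_inner = 0.011/(0.183×7.26) = 0.00828 K/W
R_stud  = 0.165/(0.144×0.12×7.26) = 1.315 K/W
R_cav   = 0.165/(0.047×0.88×7.26) = 0.5495 K/W
1/R_core = 1/R_stud + 1/R_cav → R_core = 0.3876 K/W
R_outer = 0.02/(0.159×7.26) = 0.01733 K/W
R_total = 0.4132 K/W
Q = ΔT/R_total = 32/0.4132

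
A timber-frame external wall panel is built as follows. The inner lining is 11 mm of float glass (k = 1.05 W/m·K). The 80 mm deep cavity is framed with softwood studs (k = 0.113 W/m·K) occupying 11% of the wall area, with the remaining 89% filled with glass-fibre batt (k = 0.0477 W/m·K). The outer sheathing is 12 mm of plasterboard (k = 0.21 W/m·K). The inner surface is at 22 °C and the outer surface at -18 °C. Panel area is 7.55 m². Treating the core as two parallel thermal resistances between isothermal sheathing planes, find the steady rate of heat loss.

Sheathing layers in series; stud and cavity paths in parallel between them.
R_inner = 0.011/(1.05×7.55) = 0.001388 K/W
R_stud  = 0.08/(0.113×0.11×7.55) = 0.8525 K/W
R_cav   = 0.08/(0.0477×0.89×7.55) = 0.2496 K/W
1/R_core = 1/R_stud + 1/R_cav → R_core = 0.1931 K/W
R_outer = 0.012/(0.21×7.55) = 0.007569 K/W
R_total = 0.202 K/W
Q = ΔT/R_total = 40/0.202

Q ≈ 198 W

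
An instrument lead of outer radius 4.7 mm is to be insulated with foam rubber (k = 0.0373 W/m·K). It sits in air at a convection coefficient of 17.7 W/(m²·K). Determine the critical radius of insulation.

r_cr ≈ 2.11 mm

For a cylinder r_cr = k/h = 0.0373/17.7
r_cr = 2.11 mm; since the bare radius (4.7 mm) is above r_cr, any added insulation will reduce heat loss.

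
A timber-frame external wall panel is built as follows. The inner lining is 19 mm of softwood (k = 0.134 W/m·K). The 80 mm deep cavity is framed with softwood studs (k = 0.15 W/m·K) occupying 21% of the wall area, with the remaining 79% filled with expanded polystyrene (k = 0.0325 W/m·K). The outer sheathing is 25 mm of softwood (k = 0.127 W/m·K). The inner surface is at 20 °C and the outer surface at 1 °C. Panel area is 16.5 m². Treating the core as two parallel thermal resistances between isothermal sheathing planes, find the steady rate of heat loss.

Q ≈ 180 W

Sheathing layers in series; stud and cavity paths in parallel between them.
R_inner = 0.019/(0.134×16.5) = 0.008593 K/W
R_stud  = 0.08/(0.15×0.21×16.5) = 0.1539 K/W
R_cav   = 0.08/(0.0325×0.79×16.5) = 0.1888 K/W
1/R_core = 1/R_stud + 1/R_cav → R_core = 0.0848 K/W
R_outer = 0.025/(0.127×16.5) = 0.01193 K/W
R_total = 0.1053 K/W
Q = ΔT/R_total = 19/0.1053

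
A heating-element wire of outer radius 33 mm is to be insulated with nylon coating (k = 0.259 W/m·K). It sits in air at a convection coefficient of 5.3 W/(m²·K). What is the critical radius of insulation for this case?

r_cr ≈ 48.9 mm

For a cylinder r_cr = k/h = 0.259/5.3
r_cr = 48.9 mm; since the bare radius (33 mm) is below r_cr, adding a thin layer of insulation will *increase* heat loss.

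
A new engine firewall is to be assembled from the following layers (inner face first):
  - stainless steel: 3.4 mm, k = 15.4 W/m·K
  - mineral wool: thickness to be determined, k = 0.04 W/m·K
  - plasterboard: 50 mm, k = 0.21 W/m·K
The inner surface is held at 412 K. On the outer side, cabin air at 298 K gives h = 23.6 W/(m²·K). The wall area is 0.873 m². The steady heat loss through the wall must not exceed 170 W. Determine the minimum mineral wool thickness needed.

L ≈ 12.2 mm

Series thermal resistances:
R_stainless steel = L/(kA) = 0.0034/(15.4×0.873) = 2.529×10^-4 K/W
R_plasterboard = L/(kA) = 0.05/(0.21×0.873) = 0.2727 K/W
R_outer film = 1/(h_o·A) = 1/(23.6×0.873) = 0.04854 K/W
Sum of the known resistances R_other = 0.3215 K/W
Required total resistance R_tot = ΔT/Q_allow = 114/170 = 0.6706 K/W
R_mineral wool = R_tot − R_other = 0.3491 K/W
L = R·k·A = 0.3491×0.04×0.873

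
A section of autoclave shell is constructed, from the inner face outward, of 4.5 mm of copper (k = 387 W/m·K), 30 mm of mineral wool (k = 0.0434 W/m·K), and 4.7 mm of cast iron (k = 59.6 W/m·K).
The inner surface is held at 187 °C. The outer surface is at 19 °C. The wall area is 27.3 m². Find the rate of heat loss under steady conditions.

Q ≈ 6630 W

Series thermal resistances:
R_copper = L/(kA) = 0.0045/(387×27.3) = 4.259×10^-7 K/W
R_mineral wool = L/(kA) = 0.03/(0.0434×27.3) = 0.02532 K/W
R_cast iron = L/(kA) = 0.0047/(59.6×27.3) = 2.889×10^-6 K/W
R_total = 0.02532 K/W
Q = ΔT / R_total = 168 / 0.02532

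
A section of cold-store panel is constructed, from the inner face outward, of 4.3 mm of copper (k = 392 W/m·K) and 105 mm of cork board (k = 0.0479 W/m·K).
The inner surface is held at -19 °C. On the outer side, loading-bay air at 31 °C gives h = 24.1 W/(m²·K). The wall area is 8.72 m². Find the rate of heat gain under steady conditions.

Q ≈ 195 W

Series thermal resistances:
R_copper = L/(kA) = 0.0043/(392×8.72) = 1.258×10^-6 K/W
R_cork board = L/(kA) = 0.105/(0.0479×8.72) = 0.2514 K/W
R_outer film = 1/(h_o·A) = 1/(24.1×8.72) = 0.004758 K/W
R_total = 0.2561 K/W
Q = ΔT / R_total = 50 / 0.2561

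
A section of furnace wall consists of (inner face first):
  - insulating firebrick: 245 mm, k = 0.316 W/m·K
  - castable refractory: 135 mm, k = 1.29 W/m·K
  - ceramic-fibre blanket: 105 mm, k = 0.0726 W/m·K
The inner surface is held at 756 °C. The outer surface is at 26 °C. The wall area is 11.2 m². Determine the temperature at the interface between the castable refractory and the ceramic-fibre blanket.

Series thermal resistances:
R_insulating firebrick = L/(kA) = 0.245/(0.316×11.2) = 0.06922 K/W
R_castable refractory = L/(kA) = 0.135/(1.29×11.2) = 0.009344 K/W
R_ceramic-fibre blanket = L/(kA) = 0.105/(0.0726×11.2) = 0.1291 K/W
R_total = 0.2077 K/W;  Q = ΔT/R_total = 730/0.2077 = 3515 W
T_interface = T_inner − Q·ΣR(inner→interface) = 756 − 3510×0.07857

T ≈ 480 °C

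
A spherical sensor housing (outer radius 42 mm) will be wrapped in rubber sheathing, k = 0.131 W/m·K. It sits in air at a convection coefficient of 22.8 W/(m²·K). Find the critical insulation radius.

r_cr ≈ 11.5 mm

For a sphere r_cr = 2k/h = 2×0.131/22.8
r_cr = 11.5 mm; since the bare radius (42 mm) is above r_cr, any added insulation will reduce heat loss.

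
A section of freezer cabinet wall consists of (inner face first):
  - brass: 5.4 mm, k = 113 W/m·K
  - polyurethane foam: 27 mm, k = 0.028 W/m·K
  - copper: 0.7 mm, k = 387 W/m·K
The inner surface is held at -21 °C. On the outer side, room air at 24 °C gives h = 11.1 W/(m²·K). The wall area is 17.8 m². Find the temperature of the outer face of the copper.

T ≈ 20.2 °C

Using the resistance-network approach (series):
R_brass = L/(kA) = 0.0054/(113×17.8) = 2.685×10^-6 K/W
R_polyurethane foam = L/(kA) = 0.027/(0.028×17.8) = 0.05417 K/W
R_copper = L/(kA) = 0.0007/(387×17.8) = 1.016×10^-7 K/W
R_outer film = 1/(h_o·A) = 1/(11.1×17.8) = 0.005061 K/W
R_total = 0.05924 K/W;  Q = ΔT/R_total = 45/0.05924 = 759.7 W
T_interface = T_inner + Q·ΣR(inner→interface) = -21 + 760×0.05418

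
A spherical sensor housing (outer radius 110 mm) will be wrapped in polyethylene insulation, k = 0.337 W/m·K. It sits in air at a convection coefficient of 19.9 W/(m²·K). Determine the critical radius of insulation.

For a sphere r_cr = 2k/h = 2×0.337/19.9
r_cr = 33.9 mm; since the bare radius (110 mm) is above r_cr, any added insulation will reduce heat loss.

r_cr ≈ 33.9 mm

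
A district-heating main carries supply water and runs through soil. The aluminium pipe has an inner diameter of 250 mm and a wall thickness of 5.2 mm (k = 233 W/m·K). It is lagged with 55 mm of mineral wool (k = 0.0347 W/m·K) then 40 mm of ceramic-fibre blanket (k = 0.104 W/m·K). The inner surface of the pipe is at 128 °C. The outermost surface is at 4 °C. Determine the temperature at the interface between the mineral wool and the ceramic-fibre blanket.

T ≈ 23.4 °C

Treating each annulus and film as a series resistance:
R_aluminium pipe wall = ln(130.2/125)/(2π×233×1) = 2.784×10^-5 K/W
R_mineral wool = ln(185.2/130.2)/(2π×0.0347×1) = 1.616 K/W
R_ceramic-fibre blanket = ln(225.2/185.2)/(2π×0.104×1) = 0.2993 K/W
R_total = 1.915 K/W
Q = ΔT/R_total = 124/1.915
Q = 64.7 W/m
T_interface = T_inner − Q·ΣR(inner→interface) = 128 − 64.7×1.616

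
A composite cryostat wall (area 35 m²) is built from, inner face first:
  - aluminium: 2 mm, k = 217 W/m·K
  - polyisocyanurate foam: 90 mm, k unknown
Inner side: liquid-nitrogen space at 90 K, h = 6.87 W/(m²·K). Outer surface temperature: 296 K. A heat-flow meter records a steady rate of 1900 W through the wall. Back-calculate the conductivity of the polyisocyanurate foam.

k ≈ 0.0247 W/(m·K)

Thermal resistances in series:
R_inner film = 1/(h_i·A) = 1/(6.87×35) = 0.004159 K/W
R_aluminium = L/(kA) = 0.002/(217×35) = 2.633×10^-7 K/W
Sum of known resistances R_other = 0.004159 K/W
Total R = ΔT/Q = 206/1900 = 0.1084 K/W
R_polyisocyanurate foam = R_total − R_other = 0.1043 K/W
k = L/(R·A) = 0.09/(0.1043×35)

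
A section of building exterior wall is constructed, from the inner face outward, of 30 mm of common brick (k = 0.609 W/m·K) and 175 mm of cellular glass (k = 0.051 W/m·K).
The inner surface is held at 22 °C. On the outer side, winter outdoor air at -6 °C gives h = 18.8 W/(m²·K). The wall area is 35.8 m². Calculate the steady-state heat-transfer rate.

Treating each layer as a thermal resistance in series:
R_common brick = L/(kA) = 0.03/(0.609×35.8) = 0.001376 K/W
R_cellular glass = L/(kA) = 0.175/(0.051×35.8) = 0.09585 K/W
R_outer film = 1/(h_o·A) = 1/(18.8×35.8) = 0.001486 K/W
R_total = 0.09871 K/W
Q = ΔT / R_total = 28 / 0.09871

Q ≈ 284 W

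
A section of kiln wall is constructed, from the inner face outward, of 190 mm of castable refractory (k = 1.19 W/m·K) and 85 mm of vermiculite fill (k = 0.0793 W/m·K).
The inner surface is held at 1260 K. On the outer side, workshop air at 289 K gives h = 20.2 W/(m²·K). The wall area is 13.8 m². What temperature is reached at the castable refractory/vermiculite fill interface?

Thermal resistances in series:
R_castable refractory = L/(kA) = 0.19/(1.19×13.8) = 0.01157 K/W
R_vermiculite fill = L/(kA) = 0.085/(0.0793×13.8) = 0.07767 K/W
R_outer film = 1/(h_o·A) = 1/(20.2×13.8) = 0.003587 K/W
R_total = 0.09283 K/W;  Q = ΔT/R_total = 971/0.09283 = 10460 W
T_interface = T_inner − Q·ΣR(inner→interface) = 1260 − 10500×0.01157

T ≈ 1140 K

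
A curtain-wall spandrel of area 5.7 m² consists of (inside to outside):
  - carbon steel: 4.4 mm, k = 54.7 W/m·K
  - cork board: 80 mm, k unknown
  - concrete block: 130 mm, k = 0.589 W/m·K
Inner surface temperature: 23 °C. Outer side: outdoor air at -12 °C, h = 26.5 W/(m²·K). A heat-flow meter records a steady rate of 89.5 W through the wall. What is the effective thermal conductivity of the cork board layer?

Model the wall as resistances in series:
R_carbon steel = L/(kA) = 0.0044/(54.7×5.7) = 1.411×10^-5 K/W
R_concrete block = L/(kA) = 0.13/(0.589×5.7) = 0.03872 K/W
R_outer film = 1/(h_o·A) = 1/(26.5×5.7) = 0.00662 K/W
Sum of known resistances R_other = 0.04536 K/W
Total R = ΔT/Q = 35/89.5 = 0.3911 K/W
R_cork board = R_total − R_other = 0.3457 K/W
k = L/(R·A) = 0.08/(0.3457×5.7)

k ≈ 0.0406 W/(m·K)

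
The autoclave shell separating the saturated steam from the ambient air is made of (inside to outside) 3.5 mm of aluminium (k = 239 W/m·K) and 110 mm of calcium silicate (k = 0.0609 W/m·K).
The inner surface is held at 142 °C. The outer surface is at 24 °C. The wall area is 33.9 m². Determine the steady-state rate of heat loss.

Model the wall as resistances in series:
R_aluminium = L/(kA) = 0.0035/(239×33.9) = 4.32×10^-7 K/W
R_calcium silicate = L/(kA) = 0.11/(0.0609×33.9) = 0.05328 K/W
R_total = 0.05328 K/W
Q = ΔT / R_total = 118 / 0.05328

Q ≈ 2210 W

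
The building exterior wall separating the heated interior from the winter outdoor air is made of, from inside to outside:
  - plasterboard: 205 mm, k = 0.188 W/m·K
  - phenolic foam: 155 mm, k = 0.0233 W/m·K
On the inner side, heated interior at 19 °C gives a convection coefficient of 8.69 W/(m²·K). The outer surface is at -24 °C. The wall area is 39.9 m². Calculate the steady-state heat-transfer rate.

Thermal resistances in series:
R_inner film = 1/(h_i·A) = 1/(8.69×39.9) = 0.002884 K/W
R_plasterboard = L/(kA) = 0.205/(0.188×39.9) = 0.02733 K/W
R_phenolic foam = L/(kA) = 0.155/(0.0233×39.9) = 0.1667 K/W
R_total = 0.1969 K/W
Q = ΔT / R_total = 43 / 0.1969

Q ≈ 218 W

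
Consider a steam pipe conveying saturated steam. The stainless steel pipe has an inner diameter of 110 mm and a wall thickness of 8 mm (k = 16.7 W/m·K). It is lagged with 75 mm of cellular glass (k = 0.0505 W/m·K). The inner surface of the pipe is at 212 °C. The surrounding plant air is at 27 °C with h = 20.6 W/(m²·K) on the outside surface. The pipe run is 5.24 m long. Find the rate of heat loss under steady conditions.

Q ≈ 383 W

For a radial system each layer contributes R = ln(r_out/r_in)/(2πkL); films add R = 1/(hA).
R_stainless steel pipe wall = ln(63/55)/(2π×16.7×5.24) = 2.47×10^-4 K/W
R_cellular glass = ln(138/63)/(2π×0.0505×5.24) = 0.4716 K/W
R_outer film = 1/(h_o·2πr_oL) = 1/(20.6×2π×0.138×5.24) = 0.01068 K/W
R_total = 0.4825 K/W
Q = ΔT/R_total = 185/0.4825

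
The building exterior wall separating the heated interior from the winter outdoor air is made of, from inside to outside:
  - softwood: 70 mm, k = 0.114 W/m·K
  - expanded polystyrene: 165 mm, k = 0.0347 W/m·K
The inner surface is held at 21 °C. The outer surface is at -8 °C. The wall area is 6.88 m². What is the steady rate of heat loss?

Q ≈ 37.2 W

Treating each layer as a thermal resistance in series:
R_softwood = L/(kA) = 0.07/(0.114×6.88) = 0.08925 K/W
R_expanded polystyrene = L/(kA) = 0.165/(0.0347×6.88) = 0.6911 K/W
R_total = 0.7804 K/W
Q = ΔT / R_total = 29 / 0.7804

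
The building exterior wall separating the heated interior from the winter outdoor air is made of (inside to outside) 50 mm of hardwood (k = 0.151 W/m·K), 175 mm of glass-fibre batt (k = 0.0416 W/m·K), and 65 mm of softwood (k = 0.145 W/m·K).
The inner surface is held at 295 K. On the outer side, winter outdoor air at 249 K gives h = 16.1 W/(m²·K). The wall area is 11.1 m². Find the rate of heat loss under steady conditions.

Model the wall as resistances in series:
R_hardwood = L/(kA) = 0.05/(0.151×11.1) = 0.02983 K/W
R_glass-fibre batt = L/(kA) = 0.175/(0.0416×11.1) = 0.379 K/W
R_softwood = L/(kA) = 0.065/(0.145×11.1) = 0.04039 K/W
R_outer film = 1/(h_o·A) = 1/(16.1×11.1) = 0.005596 K/W
R_total = 0.4548 K/W
Q = ΔT / R_total = 46 / 0.4548

Q ≈ 101 W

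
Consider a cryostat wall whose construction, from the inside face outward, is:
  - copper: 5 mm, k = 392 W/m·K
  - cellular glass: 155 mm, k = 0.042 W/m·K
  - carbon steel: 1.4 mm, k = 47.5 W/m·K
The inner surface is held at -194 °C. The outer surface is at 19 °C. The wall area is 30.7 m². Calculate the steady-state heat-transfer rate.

Treating each layer as a thermal resistance in series:
R_copper = L/(kA) = 0.005/(392×30.7) = 4.155×10^-7 K/W
R_cellular glass = L/(kA) = 0.155/(0.042×30.7) = 0.1202 K/W
R_carbon steel = L/(kA) = 0.0014/(47.5×30.7) = 9.601×10^-7 K/W
R_total = 0.1202 K/W
Q = ΔT / R_total = 213 / 0.1202

Q ≈ 1770 W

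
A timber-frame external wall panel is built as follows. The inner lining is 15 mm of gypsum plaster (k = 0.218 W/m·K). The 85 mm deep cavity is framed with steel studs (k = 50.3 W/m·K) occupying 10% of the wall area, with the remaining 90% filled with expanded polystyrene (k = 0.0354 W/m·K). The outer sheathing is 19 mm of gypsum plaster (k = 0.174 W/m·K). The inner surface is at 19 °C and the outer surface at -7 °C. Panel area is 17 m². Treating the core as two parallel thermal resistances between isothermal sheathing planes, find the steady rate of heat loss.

Sheathing layers in series; stud and cavity paths in parallel between them.
R_inner = 0.015/(0.218×17) = 0.004047 K/W
R_stud  = 0.085/(50.3×0.1×17) = 9.94×10^-4 K/W
R_cav   = 0.085/(0.0354×0.9×17) = 0.1569 K/W
1/R_core = 1/R_stud + 1/R_cav → R_core = 9.878×10^-4 K/W
R_outer = 0.019/(0.174×17) = 0.006423 K/W
R_total = 0.01146 K/W
Q = ΔT/R_total = 26/0.01146

Q ≈ 2270 W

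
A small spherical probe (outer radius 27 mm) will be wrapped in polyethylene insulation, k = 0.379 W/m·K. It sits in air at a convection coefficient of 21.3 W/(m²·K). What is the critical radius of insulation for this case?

r_cr ≈ 35.6 mm

For a sphere r_cr = 2k/h = 2×0.379/21.3
r_cr = 35.6 mm; since the bare radius (27 mm) is below r_cr, adding a thin layer of insulation will *increase* heat loss.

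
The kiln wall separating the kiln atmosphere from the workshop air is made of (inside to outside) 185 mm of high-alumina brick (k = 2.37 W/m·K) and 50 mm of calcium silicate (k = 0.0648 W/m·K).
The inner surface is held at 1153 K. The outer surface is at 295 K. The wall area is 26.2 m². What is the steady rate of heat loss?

Series thermal resistances:
R_high-alumina brick = L/(kA) = 0.185/(2.37×26.2) = 0.002979 K/W
R_calcium silicate = L/(kA) = 0.05/(0.0648×26.2) = 0.02945 K/W
R_total = 0.03243 K/W
Q = ΔT / R_total = 858 / 0.03243

Q ≈ 26500 W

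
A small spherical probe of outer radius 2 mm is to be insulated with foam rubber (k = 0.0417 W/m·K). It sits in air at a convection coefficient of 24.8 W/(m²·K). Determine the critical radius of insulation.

For a sphere r_cr = 2k/h = 2×0.0417/24.8
r_cr = 3.36 mm; since the bare radius (2 mm) is below r_cr, adding a thin layer of insulation will *increase* heat loss.

r_cr ≈ 3.36 mm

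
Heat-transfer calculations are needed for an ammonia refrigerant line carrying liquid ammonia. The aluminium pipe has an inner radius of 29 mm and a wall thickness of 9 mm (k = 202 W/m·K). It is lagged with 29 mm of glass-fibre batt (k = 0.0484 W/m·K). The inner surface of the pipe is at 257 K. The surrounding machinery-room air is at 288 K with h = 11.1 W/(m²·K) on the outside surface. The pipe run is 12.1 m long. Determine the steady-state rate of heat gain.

Q ≈ 180 W

Cylindrical conduction, so R = ln(r₂/r₁)/(2πkL) per layer, in series:
R_aluminium pipe wall = ln(38/29)/(2π×202×12.1) = 1.76×10^-5 K/W
R_glass-fibre batt = ln(67/38)/(2π×0.0484×12.1) = 0.1541 K/W
R_outer film = 1/(h_o·2πr_oL) = 1/(11.1×2π×0.067×12.1) = 0.01769 K/W
R_total = 0.1718 K/W
Q = ΔT/R_total = 31/0.1718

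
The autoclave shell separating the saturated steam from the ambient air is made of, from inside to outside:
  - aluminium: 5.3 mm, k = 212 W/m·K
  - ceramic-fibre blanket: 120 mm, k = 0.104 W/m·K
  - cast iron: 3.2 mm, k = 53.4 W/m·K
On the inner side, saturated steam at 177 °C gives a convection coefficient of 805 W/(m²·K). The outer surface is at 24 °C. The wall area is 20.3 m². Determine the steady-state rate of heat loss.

Q ≈ 2690 W

Model the wall as resistances in series:
R_inner film = 1/(h_i·A) = 1/(805×20.3) = 6.119×10^-5 K/W
R_aluminium = L/(kA) = 0.0053/(212×20.3) = 1.232×10^-6 K/W
R_ceramic-fibre blanket = L/(kA) = 0.12/(0.104×20.3) = 0.05684 K/W
R_cast iron = L/(kA) = 0.0032/(53.4×20.3) = 2.952×10^-6 K/W
R_total = 0.05691 K/W
Q = ΔT / R_total = 153 / 0.05691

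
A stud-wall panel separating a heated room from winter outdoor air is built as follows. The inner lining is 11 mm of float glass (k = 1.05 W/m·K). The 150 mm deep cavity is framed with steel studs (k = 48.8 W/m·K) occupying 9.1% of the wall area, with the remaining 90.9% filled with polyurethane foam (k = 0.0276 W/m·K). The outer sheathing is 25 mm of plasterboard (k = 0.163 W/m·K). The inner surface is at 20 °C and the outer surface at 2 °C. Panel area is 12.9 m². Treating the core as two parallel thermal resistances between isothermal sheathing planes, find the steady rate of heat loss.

Q ≈ 1180 W

Sheathing layers in series; stud and cavity paths in parallel between them.
R_inner = 0.011/(1.05×12.9) = 8.121×10^-4 K/W
R_stud  = 0.15/(48.8×0.091×12.9) = 0.002618 K/W
R_cav   = 0.15/(0.0276×0.909×12.9) = 0.4635 K/W
1/R_core = 1/R_stud + 1/R_cav → R_core = 0.002604 K/W
R_outer = 0.025/(0.163×12.9) = 0.01189 K/W
R_total = 0.01531 K/W
Q = ΔT/R_total = 18/0.01531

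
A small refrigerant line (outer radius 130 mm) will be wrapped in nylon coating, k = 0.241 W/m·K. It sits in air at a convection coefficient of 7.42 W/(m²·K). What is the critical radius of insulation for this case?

r_cr ≈ 32.5 mm

For a cylinder r_cr = k/h = 0.241/7.42
r_cr = 32.5 mm; since the bare radius (130 mm) is above r_cr, any added insulation will reduce heat loss.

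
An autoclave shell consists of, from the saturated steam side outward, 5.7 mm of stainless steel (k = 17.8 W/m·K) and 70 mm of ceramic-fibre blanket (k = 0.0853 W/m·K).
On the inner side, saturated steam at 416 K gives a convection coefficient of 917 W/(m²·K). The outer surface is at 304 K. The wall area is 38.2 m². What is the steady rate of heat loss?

Q ≈ 5200 W

Model the wall as resistances in series:
R_inner film = 1/(h_i·A) = 1/(917×38.2) = 2.855×10^-5 K/W
R_stainless steel = L/(kA) = 0.0057/(17.8×38.2) = 8.383×10^-6 K/W
R_ceramic-fibre blanket = L/(kA) = 0.07/(0.0853×38.2) = 0.02148 K/W
R_total = 0.02152 K/W
Q = ΔT / R_total = 112 / 0.02152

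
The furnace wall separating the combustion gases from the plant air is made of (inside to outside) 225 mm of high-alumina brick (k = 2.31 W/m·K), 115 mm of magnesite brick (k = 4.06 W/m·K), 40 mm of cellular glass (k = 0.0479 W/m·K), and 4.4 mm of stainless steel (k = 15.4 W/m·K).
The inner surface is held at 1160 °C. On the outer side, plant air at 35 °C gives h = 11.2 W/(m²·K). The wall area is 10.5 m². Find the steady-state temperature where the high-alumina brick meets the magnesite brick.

T ≈ 1060 °C

Thermal resistances in series:
R_high-alumina brick = L/(kA) = 0.225/(2.31×10.5) = 0.009276 K/W
R_magnesite brick = L/(kA) = 0.115/(4.06×10.5) = 0.002698 K/W
R_cellular glass = L/(kA) = 0.04/(0.0479×10.5) = 0.07953 K/W
R_stainless steel = L/(kA) = 0.0044/(15.4×10.5) = 2.721×10^-5 K/W
R_outer film = 1/(h_o·A) = 1/(11.2×10.5) = 0.008503 K/W
R_total = 0.1 K/W;  Q = ΔT/R_total = 1125/0.1 = 11250 W
T_interface = T_inner − Q·ΣR(inner→interface) = 1160 − 11200×0.009276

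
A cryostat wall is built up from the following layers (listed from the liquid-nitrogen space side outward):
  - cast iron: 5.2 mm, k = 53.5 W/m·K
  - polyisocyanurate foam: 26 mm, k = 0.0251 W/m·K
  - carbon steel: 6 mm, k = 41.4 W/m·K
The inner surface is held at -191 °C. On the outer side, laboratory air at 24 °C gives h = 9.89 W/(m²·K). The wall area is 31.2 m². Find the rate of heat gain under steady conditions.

Q ≈ 5900 W

Series thermal resistances:
R_cast iron = L/(kA) = 0.0052/(53.5×31.2) = 3.115×10^-6 K/W
R_polyisocyanurate foam = L/(kA) = 0.026/(0.0251×31.2) = 0.0332 K/W
R_carbon steel = L/(kA) = 0.006/(41.4×31.2) = 4.645×10^-6 K/W
R_outer film = 1/(h_o·A) = 1/(9.89×31.2) = 0.003241 K/W
R_total = 0.03645 K/W
Q = ΔT / R_total = 215 / 0.03645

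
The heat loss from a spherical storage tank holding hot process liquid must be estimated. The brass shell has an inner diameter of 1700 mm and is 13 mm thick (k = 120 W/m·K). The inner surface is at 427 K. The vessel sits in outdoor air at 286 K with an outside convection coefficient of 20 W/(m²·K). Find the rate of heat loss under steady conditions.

Q ≈ 26300 W

Each spherical layer contributes R = (1/r_i − 1/r_o)/(4πk):
R_brass shell = (1/0.85 − 1/0.863)/(4π×120) = 1.175×10^-5 K/W
R_outer film = 1/(h·4πr_o²) = 1/(20×4π×0.863²) = 0.005342 K/W
R_total = 0.005354 K/W
Q = ΔT/R_total = 141/0.005354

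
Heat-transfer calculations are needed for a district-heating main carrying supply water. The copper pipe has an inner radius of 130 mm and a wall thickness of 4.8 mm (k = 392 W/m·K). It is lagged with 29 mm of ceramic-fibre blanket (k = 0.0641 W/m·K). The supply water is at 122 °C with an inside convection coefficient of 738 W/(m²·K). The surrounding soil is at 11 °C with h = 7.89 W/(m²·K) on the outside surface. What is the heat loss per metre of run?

q′ ≈ 182 W/m

Treating each annulus and film as a series resistance:
R_inner film = 1/(h_i·2πr₁L) = 1/(738×2π×0.13×1) = 0.001659 K/W
R_copper pipe wall = ln(134.8/130)/(2π×392×1) = 1.472×10^-5 K/W
R_ceramic-fibre blanket = ln(163.8/134.8)/(2π×0.0641×1) = 0.4838 K/W
R_outer film = 1/(h_o·2πr_oL) = 1/(7.89×2π×0.1638×1) = 0.1231 K/W
R_total = 0.6086 K/W
Q = ΔT/R_total = 111/0.6086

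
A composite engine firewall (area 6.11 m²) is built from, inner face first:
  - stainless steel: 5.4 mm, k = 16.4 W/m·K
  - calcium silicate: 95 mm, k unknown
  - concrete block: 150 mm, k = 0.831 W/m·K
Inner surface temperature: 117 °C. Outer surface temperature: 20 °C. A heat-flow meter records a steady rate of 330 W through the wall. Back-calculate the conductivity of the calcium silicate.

k ≈ 0.0588 W/(m·K)

Model the wall as resistances in series:
R_stainless steel = L/(kA) = 0.0054/(16.4×6.11) = 5.389×10^-5 K/W
R_concrete block = L/(kA) = 0.15/(0.831×6.11) = 0.02954 K/W
Sum of known resistances R_other = 0.0296 K/W
Total R = ΔT/Q = 97/330 = 0.2939 K/W
R_calcium silicate = R_total − R_other = 0.2643 K/W
k = L/(R·A) = 0.095/(0.2643×6.11)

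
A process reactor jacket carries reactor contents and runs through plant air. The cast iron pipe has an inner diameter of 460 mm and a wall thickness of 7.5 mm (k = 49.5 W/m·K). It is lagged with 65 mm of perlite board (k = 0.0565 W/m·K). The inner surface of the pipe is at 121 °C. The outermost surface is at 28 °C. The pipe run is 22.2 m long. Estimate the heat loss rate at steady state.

Q ≈ 3030 W

Cylindrical conduction, so R = ln(r₂/r₁)/(2πkL) per layer, in series:
R_cast iron pipe wall = ln(237.5/230)/(2π×49.5×22.2) = 4.647×10^-6 K/W
R_perlite board = ln(302.5/237.5)/(2π×0.0565×22.2) = 0.0307 K/W
R_total = 0.0307 K/W
Q = ΔT/R_total = 93/0.0307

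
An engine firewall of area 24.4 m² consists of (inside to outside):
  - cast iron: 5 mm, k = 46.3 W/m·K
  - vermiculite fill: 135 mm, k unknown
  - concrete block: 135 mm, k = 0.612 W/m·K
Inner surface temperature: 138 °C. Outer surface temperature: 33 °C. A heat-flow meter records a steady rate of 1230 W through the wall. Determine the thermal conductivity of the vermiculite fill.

Model the wall as resistances in series:
R_cast iron = L/(kA) = 0.005/(46.3×24.4) = 4.426×10^-6 K/W
R_concrete block = L/(kA) = 0.135/(0.612×24.4) = 0.009041 K/W
Sum of known resistances R_other = 0.009045 K/W
Total R = ΔT/Q = 105/1230 = 0.08537 K/W
R_vermiculite fill = R_total − R_other = 0.07632 K/W
k = L/(R·A) = 0.135/(0.07632×24.4)

k ≈ 0.0725 W/(m·K)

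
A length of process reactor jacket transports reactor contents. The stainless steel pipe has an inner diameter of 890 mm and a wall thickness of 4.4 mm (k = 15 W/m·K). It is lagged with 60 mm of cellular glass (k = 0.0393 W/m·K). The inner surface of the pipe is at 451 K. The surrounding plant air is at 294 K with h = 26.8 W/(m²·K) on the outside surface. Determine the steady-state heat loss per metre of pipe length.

q′ ≈ 302 W/m

Cylindrical conduction, so R = ln(r₂/r₁)/(2πkL) per layer, in series:
R_stainless steel pipe wall = ln(449.4/445)/(2π×15×1) = 1.044×10^-4 K/W
R_cellular glass = ln(509.4/449.4)/(2π×0.0393×1) = 0.5075 K/W
R_outer film = 1/(h_o·2πr_oL) = 1/(26.8×2π×0.5094×1) = 0.01166 K/W
R_total = 0.5193 K/W
Q = ΔT/R_total = 157/0.5193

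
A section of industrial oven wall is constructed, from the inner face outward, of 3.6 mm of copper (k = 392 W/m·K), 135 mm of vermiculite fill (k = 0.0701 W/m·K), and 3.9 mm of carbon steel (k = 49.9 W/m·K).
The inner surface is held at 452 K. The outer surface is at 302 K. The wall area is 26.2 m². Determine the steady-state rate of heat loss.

Using the resistance-network approach (series):
R_copper = L/(kA) = 0.0036/(392×26.2) = 3.505×10^-7 K/W
R_vermiculite fill = L/(kA) = 0.135/(0.0701×26.2) = 0.0735 K/W
R_carbon steel = L/(kA) = 0.0039/(49.9×26.2) = 2.983×10^-6 K/W
R_total = 0.07351 K/W
Q = ΔT / R_total = 150 / 0.07351

Q ≈ 2040 W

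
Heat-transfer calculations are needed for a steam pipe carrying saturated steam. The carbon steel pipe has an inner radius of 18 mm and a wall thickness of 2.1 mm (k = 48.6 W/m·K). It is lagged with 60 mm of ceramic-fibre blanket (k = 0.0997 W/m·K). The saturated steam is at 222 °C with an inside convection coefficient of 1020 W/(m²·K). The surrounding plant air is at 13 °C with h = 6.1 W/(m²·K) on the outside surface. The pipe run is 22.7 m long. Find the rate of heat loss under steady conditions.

Treating each annulus and film as a series resistance:
R_inner film = 1/(h_i·2πr₁L) = 1/(1020×2π×0.018×22.7) = 3.819×10^-4 K/W
R_carbon steel pipe wall = ln(20.1/18)/(2π×48.6×22.7) = 1.592×10^-5 K/W
R_ceramic-fibre blanket = ln(80.1/20.1)/(2π×0.0997×22.7) = 0.09723 K/W
R_outer film = 1/(h_o·2πr_oL) = 1/(6.1×2π×0.0801×22.7) = 0.01435 K/W
R_total = 0.112 K/W
Q = ΔT/R_total = 209/0.112

Q ≈ 1870 W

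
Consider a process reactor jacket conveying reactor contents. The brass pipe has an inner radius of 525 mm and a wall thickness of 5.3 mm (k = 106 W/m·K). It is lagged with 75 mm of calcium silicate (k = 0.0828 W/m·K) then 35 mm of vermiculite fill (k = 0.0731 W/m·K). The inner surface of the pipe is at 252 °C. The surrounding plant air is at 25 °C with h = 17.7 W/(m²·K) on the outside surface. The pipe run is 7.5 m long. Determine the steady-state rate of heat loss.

For a radial system each layer contributes R = ln(r_out/r_in)/(2πkL); films add R = 1/(hA).
R_brass pipe wall = ln(530.3/525)/(2π×106×7.5) = 2.011×10^-6 K/W
R_calcium silicate = ln(605.3/530.3)/(2π×0.0828×7.5) = 0.0339 K/W
R_vermiculite fill = ln(640.3/605.3)/(2π×0.0731×7.5) = 0.01632 K/W
R_outer film = 1/(h_o·2πr_oL) = 1/(17.7×2π×0.6403×7.5) = 0.001872 K/W
R_total = 0.05209 K/W
Q = ΔT/R_total = 227/0.05209

Q ≈ 4360 W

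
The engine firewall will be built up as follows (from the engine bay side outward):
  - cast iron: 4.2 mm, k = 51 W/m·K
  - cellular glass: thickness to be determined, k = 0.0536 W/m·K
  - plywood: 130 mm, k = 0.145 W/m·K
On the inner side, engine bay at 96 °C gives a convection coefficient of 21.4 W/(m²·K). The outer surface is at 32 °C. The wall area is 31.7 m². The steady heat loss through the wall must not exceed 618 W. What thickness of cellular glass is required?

L ≈ 125 mm

Series thermal resistances:
R_inner film = 1/(h_i·A) = 1/(21.4×31.7) = 0.001474 K/W
R_cast iron = L/(kA) = 0.0042/(51×31.7) = 2.598×10^-6 K/W
R_plywood = L/(kA) = 0.13/(0.145×31.7) = 0.02828 K/W
Sum of the known resistances R_other = 0.02976 K/W
Required total resistance R_tot = ΔT/Q_allow = 64/618 = 0.1036 K/W
R_cellular glass = R_tot − R_other = 0.0738 K/W
L = R·k·A = 0.0738×0.0536×31.7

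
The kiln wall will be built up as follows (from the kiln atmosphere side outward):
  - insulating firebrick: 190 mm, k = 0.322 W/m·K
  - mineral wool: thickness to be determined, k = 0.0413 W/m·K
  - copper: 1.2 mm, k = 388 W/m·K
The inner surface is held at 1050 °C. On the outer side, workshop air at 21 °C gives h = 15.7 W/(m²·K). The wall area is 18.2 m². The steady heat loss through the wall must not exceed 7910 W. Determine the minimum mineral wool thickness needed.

Using the resistance-network approach (series):
R_insulating firebrick = L/(kA) = 0.19/(0.322×18.2) = 0.03242 K/W
R_copper = L/(kA) = 0.0012/(388×18.2) = 1.699×10^-7 K/W
R_outer film = 1/(h_o·A) = 1/(15.7×18.2) = 0.0035 K/W
Sum of the known resistances R_other = 0.03592 K/W
Required total resistance R_tot = ΔT/Q_allow = 1029/7910 = 0.1301 K/W
R_mineral wool = R_tot − R_other = 0.09417 K/W
L = R·k·A = 0.09417×0.0413×18.2

L ≈ 70.8 mm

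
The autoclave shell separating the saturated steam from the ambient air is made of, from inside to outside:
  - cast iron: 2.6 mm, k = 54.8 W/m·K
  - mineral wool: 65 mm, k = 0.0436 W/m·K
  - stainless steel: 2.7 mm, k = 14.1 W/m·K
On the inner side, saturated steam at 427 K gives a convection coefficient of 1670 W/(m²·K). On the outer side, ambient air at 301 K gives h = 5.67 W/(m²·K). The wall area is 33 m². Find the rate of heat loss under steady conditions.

Q ≈ 2490 W

Using the resistance-network approach (series):
R_inner film = 1/(h_i·A) = 1/(1670×33) = 1.815×10^-5 K/W
R_cast iron = L/(kA) = 0.0026/(54.8×33) = 1.438×10^-6 K/W
R_mineral wool = L/(kA) = 0.065/(0.0436×33) = 0.04518 K/W
R_stainless steel = L/(kA) = 0.0027/(14.1×33) = 5.803×10^-6 K/W
R_outer film = 1/(h_o·A) = 1/(5.67×33) = 0.005344 K/W
R_total = 0.05055 K/W
Q = ΔT / R_total = 126 / 0.05055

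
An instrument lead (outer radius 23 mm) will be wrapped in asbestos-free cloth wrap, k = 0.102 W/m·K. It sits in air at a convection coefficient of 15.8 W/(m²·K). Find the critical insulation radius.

r_cr ≈ 6.46 mm

For a cylinder r_cr = k/h = 0.102/15.8
r_cr = 6.46 mm; since the bare radius (23 mm) is above r_cr, any added insulation will reduce heat loss.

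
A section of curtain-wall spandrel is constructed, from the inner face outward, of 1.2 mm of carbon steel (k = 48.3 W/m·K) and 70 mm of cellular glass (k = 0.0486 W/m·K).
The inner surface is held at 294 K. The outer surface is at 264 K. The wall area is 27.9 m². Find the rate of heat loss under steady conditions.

Q ≈ 581 W

Model the wall as resistances in series:
R_carbon steel = L/(kA) = 0.0012/(48.3×27.9) = 8.905×10^-7 K/W
R_cellular glass = L/(kA) = 0.07/(0.0486×27.9) = 0.05162 K/W
R_total = 0.05163 K/W
Q = ΔT / R_total = 30 / 0.05163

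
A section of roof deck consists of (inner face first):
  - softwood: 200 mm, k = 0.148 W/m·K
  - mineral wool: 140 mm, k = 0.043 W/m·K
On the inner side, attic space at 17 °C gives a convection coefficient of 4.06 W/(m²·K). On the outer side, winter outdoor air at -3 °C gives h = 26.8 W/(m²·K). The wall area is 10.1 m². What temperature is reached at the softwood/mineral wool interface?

T ≈ 10.5 °C

Model the wall as resistances in series:
R_inner film = 1/(h_i·A) = 1/(4.06×10.1) = 0.02439 K/W
R_softwood = L/(kA) = 0.2/(0.148×10.1) = 0.1338 K/W
R_mineral wool = L/(kA) = 0.14/(0.043×10.1) = 0.3224 K/W
R_outer film = 1/(h_o·A) = 1/(26.8×10.1) = 0.003694 K/W
R_total = 0.4842 K/W;  Q = ΔT/R_total = 20/0.4842 = 41.3 W
T_interface = T_inner − Q·ΣR(inner→interface) = 17 − 41.3×0.1582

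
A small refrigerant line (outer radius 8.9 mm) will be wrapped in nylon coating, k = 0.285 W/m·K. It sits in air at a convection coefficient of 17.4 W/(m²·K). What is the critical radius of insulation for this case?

r_cr ≈ 16.4 mm

For a cylinder r_cr = k/h = 0.285/17.4
r_cr = 16.4 mm; since the bare radius (8.9 mm) is below r_cr, adding a thin layer of insulation will *increase* heat loss.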